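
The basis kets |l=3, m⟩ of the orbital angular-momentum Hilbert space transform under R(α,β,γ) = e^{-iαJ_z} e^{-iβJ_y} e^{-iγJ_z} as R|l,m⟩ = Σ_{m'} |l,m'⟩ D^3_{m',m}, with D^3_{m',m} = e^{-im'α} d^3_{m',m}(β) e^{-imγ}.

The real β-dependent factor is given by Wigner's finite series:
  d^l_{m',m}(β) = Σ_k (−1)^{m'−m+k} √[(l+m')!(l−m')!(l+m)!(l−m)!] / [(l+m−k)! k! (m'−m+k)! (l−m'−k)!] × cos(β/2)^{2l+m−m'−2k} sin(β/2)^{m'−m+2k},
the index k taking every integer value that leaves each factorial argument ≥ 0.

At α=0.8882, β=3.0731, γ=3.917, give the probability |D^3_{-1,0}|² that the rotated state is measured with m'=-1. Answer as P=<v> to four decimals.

P=0.0139

Split into d^3_{-1,0}(β=3.0731) × two z-phases.
Half-angle: c=0.034240, s=0.999414. N=√(2·24·6·6)=41.569219
k: max(0,(0)−(-1))=1 … min(3+(0),3−(-1))=3
  k=1: (−1)^0·41.5692/(12)·0.0342^5·0.9994^1 = +0.000000
  k=2: (−1)^1·41.5692/(4)·0.0342^3·0.9994^3 = -0.000416
  k=3: (−1)^2·41.5692/(12)·0.0342^1·0.9994^5 = +0.118262
d^3_{-1,0}(3.0731) = +0.000000 -0.000416 +0.118262 = +0.117846
|D^3_{-1,0}|² = |d^3_{-1,0}(β)|² = (+0.117846)² = 0.013888 (the z-rotation phases have unit modulus)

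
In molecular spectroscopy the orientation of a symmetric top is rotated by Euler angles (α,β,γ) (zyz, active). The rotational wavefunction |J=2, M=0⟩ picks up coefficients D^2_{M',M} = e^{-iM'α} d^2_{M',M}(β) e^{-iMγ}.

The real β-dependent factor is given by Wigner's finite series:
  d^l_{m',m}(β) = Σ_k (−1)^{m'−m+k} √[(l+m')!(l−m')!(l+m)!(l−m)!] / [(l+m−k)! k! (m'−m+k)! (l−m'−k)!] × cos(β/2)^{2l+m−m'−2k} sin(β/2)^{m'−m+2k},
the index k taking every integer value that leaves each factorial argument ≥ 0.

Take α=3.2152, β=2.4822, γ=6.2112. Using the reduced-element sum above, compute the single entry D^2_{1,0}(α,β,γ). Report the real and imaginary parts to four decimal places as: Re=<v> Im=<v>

Re=-0.5914 Im=0.0436

Split into d^2_{1,0}(β=2.4822) × two z-phases.
With c≡cos(β/2)=0.323756 and s≡sin(β/2)=0.946141, N=[6·1·2·2]^{1/2}=4.898979
k∈{0,1} keeps every argument non-negative
  k=0: (−1)^1·4.8990/(2)·0.3238^3·0.9461^1 = -0.078647
  k=1: (−1)^2·4.8990/(2)·0.3238^1·0.9461^3 = +0.671677
d^2_{1,0}(2.4822) = -0.078647 +0.671677 = +0.593029
Phases: e^{-i·(1)·3.2152}=-0.997292+0.073541i, e^{-i·(0)·6.2112}=+1.000000+0.000000i ⇒ D=-0.591424+0.043612i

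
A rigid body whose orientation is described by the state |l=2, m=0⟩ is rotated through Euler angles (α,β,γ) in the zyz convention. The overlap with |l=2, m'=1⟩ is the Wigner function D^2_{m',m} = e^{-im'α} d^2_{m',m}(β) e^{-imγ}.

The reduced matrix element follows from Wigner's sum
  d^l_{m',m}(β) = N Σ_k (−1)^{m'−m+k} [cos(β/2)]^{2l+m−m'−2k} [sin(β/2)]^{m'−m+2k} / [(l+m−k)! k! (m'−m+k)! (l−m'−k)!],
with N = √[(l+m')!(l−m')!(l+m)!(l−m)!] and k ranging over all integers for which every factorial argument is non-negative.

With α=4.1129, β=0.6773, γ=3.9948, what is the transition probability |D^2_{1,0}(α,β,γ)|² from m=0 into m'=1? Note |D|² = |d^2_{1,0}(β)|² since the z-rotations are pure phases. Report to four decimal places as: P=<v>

D^2_{1,0}(4.1129,0.6773,3.9948) = e^{-i·1·4.1129}·d^2_{1,0}(0.6773)·e^{-i·0·3.9948}. Compute d first:
c=cos(0.6773/2)=0.943204, s=sin(0.6773/2)=0.332214; N=√[6·1·2·2]=4.898979
The bounds max(0,m−m')=0 and min(l+m,l−m')=1 give 2 terms
  k=0: (−1)^1·4.8990/(2)·0.9432^3·0.3322^1 = -0.682827
  k=1: (−1)^2·4.8990/(2)·0.9432^1·0.3322^3 = +0.084710
d^2_{1,0}(0.6773) = -0.682827 +0.084710 = -0.598117
|D^2_{1,0}|² = |d^2_{1,0}(β)|² = (-0.598117)² = 0.357744 (the z-rotation phases have unit modulus)

P=0.3577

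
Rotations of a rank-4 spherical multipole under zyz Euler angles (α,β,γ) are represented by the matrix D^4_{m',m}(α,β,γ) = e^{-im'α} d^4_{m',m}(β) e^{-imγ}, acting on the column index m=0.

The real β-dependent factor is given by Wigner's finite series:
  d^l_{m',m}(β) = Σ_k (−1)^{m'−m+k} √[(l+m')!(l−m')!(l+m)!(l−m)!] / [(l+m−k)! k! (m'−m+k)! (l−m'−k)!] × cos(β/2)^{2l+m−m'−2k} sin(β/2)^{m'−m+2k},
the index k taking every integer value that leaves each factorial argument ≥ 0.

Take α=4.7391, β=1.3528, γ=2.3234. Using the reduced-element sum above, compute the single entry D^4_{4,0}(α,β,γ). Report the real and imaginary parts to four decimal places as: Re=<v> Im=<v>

Re=0.4724 Im=-0.0507

First d^4_{4,0}(β=1.3528), then the phase factors e^{-i(4)α} and e^{-i(0)γ}:
c=cos(1.3528/2)=0.779831, s=sin(1.3528/2)=0.625990; N=√[40320·1·24·24]=4819.161753
Admissible k: 0..0 (factorial args all ≥0)
  k=0: (−1)^4·4819.1618/(576)·0.7798^4·0.6260^4 = +0.475139
d^4_{4,0}(1.3528) = +0.475139
Attach z-rotation phases: D = e^{-i(4)(4.7391)}·(+0.475139)·e^{-i(0)(2.3234)} = +0.472429-0.050669i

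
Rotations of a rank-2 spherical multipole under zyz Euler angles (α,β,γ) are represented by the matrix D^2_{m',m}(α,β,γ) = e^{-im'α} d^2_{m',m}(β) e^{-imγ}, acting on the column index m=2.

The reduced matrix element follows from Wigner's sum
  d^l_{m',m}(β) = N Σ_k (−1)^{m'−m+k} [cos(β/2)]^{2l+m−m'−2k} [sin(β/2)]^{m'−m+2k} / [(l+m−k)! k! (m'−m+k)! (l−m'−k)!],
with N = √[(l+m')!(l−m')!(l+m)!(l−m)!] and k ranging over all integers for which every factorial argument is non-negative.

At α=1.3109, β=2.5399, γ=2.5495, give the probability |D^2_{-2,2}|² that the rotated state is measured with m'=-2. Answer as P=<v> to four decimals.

Split into d^2_{-2,2}(β=2.5399) × two z-phases.
Half-angle: c=0.296329, s=0.955086. N=√(1·24·24·1)=24.000000
The bounds max(0,m−m')=4 and min(l+m,l−m')=4 give 1 term
  k=4: (−1)^0·24.0000/(24)·0.2963^0·0.9551^4 = +0.832089
d^2_{-2,2}(2.5399) = +0.832089
|D^2_{-2,2}|² = |d^2_{-2,2}(β)|² = (+0.832089)² = 0.692373 (the z-rotation phases have unit modulus)

P=0.6924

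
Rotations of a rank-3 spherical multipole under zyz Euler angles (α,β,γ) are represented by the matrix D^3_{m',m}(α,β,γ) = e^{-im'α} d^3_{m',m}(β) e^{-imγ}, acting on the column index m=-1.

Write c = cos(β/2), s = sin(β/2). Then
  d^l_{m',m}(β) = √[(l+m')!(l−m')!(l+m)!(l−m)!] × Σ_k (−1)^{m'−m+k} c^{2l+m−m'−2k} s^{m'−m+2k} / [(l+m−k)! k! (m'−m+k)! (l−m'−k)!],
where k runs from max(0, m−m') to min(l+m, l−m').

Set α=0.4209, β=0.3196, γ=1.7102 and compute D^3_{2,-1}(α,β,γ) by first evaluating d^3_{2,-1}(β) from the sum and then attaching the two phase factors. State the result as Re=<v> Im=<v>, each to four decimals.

Re=-0.0156 Im=-0.0185

D^3_{2,-1}(0.4209,0.3196,1.7102) = e^{-i·2·0.4209}·d^3_{2,-1}(0.3196)·e^{-i·-1·1.7102}. Compute d first:
c=cos(0.3196/2)=0.987259, s=sin(0.3196/2)=0.159121; N=√[120·1·2·24]=75.894664
Admissible k: 0..1 (factorial args all ≥0)
  k=0: (−1)^3·75.8947/(12)·0.9873^3·0.1591^3 = -0.024519
  k=1: (−1)^4·75.8947/(24)·0.9873^1·0.1591^5 = +0.000318
d^3_{2,-1}(0.3196) = -0.024519 +0.000318 = -0.024201
Attach z-rotation phases: D = e^{-i(2)(0.4209)}·(-0.024201)·e^{-i(-1)(1.7102)} = -0.015635-0.018472i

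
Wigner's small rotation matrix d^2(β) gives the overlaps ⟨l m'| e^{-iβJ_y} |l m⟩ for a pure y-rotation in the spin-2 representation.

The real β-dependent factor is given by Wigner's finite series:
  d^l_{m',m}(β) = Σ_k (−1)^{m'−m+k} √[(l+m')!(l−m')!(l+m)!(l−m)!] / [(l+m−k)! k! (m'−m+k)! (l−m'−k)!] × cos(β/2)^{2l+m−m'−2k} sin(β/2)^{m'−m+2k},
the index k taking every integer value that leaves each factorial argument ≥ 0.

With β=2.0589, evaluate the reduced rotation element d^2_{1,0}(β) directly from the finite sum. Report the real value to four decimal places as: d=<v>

d=0.5073

d^2_{1,0}(β=2.0589) via Wigner's sum:
With c≡cos(β/2)=0.515290 and s≡sin(β/2)=0.857016, N=[6·1·2·2]^{1/2}=4.898979
k∈{0,1} keeps every argument non-negative
  k=0: (−1)^1·4.8990/(2)·0.5153^3·0.8570^1 = -0.287224
  k=1: (−1)^2·4.8990/(2)·0.5153^1·0.8570^3 = +0.794500
d^2_{1,0}(2.0589) = -0.287224 +0.794500 = +0.507276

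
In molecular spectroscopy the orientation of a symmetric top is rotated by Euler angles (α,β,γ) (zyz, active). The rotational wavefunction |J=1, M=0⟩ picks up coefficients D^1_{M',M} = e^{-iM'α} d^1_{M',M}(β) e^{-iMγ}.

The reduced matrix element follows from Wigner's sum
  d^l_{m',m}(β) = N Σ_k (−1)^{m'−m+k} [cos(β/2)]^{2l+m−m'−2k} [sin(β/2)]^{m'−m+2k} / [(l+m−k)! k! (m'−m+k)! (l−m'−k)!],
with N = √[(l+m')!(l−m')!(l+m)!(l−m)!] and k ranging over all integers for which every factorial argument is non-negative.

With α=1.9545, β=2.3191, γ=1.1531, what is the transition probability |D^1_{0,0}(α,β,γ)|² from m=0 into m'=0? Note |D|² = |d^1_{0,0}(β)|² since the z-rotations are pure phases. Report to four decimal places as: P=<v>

P=0.4629

D^1_{0,0}(1.9545,2.3191,1.1531) = e^{-i·0·1.9545}·d^1_{0,0}(2.3191)·e^{-i·0·1.1531}. Compute d first:
Half-angle: c=0.399752, s=0.916623. N=√(1·1·1·1)=1.000000
The bounds max(0,m−m')=0 and min(l+m,l−m')=1 give 2 terms
  k=0: (−1)^0·1.0000/(1)·0.3998^2·0.9166^0 = +0.159802
  k=1: (−1)^1·1.0000/(1)·0.3998^0·0.9166^2 = -0.840198
d^1_{0,0}(2.3191) = +0.159802 -0.840198 = -0.680397
|D^1_{0,0}|² = |d^1_{0,0}(β)|² = (-0.680397)² = 0.462940 (the z-rotation phases have unit modulus)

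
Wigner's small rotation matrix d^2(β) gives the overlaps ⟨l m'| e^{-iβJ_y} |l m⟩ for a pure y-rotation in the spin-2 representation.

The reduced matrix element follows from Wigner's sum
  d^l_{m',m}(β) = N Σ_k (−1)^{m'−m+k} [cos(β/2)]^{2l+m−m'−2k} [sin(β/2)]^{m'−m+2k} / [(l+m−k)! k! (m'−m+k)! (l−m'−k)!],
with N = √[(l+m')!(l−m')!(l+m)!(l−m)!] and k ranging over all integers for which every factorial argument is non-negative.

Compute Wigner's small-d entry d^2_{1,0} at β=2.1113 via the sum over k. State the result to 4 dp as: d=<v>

d^2_{1,0}(β=2.1113) via Wigner's sum:
Half-angle: c=0.492662, s=0.870221. N=√(6·1·2·2)=4.898979
The bounds max(0,m−m')=0 and min(l+m,l−m')=1 give 2 terms
  k=0: (−1)^1·4.8990/(2)·0.4927^3·0.8702^1 = -0.254890
  k=1: (−1)^2·4.8990/(2)·0.4927^1·0.8702^3 = +0.795267
d^2_{1,0}(2.1113) = -0.254890 +0.795267 = +0.540377

d=0.5404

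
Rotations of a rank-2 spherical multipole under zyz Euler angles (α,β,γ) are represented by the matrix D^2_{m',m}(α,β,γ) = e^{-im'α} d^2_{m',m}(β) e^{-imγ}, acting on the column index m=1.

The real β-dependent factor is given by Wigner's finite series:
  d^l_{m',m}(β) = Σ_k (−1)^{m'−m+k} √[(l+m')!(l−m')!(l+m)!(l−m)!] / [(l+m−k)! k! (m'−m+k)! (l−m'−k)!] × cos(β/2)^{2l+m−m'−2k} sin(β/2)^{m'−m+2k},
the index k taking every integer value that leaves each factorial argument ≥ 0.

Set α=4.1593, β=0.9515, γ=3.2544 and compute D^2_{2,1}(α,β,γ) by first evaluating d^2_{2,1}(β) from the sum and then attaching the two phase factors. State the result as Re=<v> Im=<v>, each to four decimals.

First d^2_{2,1}(β=0.9515), then the phase factors e^{-i(2)α} and e^{-i(1)γ}:
c=cos(0.9515/2)=0.888949, s=sin(0.9515/2)=0.458005; N=√[24·1·6·1]=12.000000
Admissible k: 0..0 (factorial args all ≥0)
  k=0: (−1)^1·12.0000/(6)·0.8889^3·0.4580^1 = -0.643475
d^2_{2,1}(0.9515) = -0.643475
D = (-0.448082-0.893993i)·(-0.643475)·(-0.993644+0.112568i) = -0.351253-0.539149i

Re=-0.3513 Im=-0.5391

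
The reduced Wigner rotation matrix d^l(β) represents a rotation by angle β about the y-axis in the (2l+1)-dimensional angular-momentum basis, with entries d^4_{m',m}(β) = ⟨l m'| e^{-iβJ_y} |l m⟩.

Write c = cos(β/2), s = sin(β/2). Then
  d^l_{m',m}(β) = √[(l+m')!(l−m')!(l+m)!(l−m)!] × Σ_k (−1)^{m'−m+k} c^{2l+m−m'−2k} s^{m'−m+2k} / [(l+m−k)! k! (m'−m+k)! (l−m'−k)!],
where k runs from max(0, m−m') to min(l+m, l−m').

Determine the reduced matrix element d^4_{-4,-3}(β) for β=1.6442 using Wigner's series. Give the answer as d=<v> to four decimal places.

d^4_{-4,-3}(β=1.6442) via Wigner's sum:
With c≡cos(β/2)=0.680684 and s≡sin(β/2)=0.732577, N=[1·40320·1·5040]^{1/2}=14255.272709
The bounds max(0,m−m')=1 and min(l+m,l−m')=1 give 1 term
  k=1: (−1)^0·14255.2727/(5040)·0.6807^7·0.7326^1 = +0.140287
d^4_{-4,-3}(1.6442) = +0.140287

d=0.1403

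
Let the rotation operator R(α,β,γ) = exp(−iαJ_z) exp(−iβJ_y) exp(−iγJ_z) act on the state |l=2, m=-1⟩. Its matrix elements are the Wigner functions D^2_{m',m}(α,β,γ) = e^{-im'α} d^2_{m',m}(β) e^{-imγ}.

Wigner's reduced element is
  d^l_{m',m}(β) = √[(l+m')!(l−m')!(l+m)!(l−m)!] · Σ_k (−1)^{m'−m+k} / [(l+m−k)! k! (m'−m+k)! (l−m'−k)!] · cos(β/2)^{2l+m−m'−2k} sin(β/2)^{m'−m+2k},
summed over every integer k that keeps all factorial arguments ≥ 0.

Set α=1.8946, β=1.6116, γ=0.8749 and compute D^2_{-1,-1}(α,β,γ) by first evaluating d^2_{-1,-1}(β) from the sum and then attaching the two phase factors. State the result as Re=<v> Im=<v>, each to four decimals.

Re=0.4832 Im=-0.1886

D^2_{-1,-1}(1.8946,1.6116,0.8749) = e^{-i·-1·1.8946}·d^2_{-1,-1}(1.6116)·e^{-i·-1·0.8749}. Compute d first:
c=cos(1.6116/2)=0.692534, s=sin(1.6116/2)=0.721385; N=√[1·6·1·6]=6.000000
The bounds max(0,m−m')=0 and min(l+m,l−m')=1 give 2 terms
  k=0: (−1)^0·6.0000/(6)·0.6925^4·0.7214^0 = +0.230020
  k=1: (−1)^1·6.0000/(2)·0.6925^2·0.7214^2 = -0.748752
d^2_{-1,-1}(1.6116) = +0.230020 -0.748752 = -0.518732
D = (-0.318175+0.948032i)·(-0.518732)·(+0.641074+0.767479i) = +0.483235-0.188593i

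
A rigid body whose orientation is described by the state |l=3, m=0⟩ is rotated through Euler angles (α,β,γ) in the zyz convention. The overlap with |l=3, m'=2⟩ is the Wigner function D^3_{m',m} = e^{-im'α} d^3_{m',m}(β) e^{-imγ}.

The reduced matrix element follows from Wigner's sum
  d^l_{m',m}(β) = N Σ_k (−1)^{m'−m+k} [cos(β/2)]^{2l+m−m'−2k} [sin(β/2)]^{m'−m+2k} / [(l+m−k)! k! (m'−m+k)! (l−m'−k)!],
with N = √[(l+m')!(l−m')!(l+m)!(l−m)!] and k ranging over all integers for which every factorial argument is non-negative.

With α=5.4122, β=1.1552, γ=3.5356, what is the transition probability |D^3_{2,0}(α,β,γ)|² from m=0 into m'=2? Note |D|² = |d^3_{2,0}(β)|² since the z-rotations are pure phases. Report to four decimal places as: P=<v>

P=0.2141

First d^3_{2,0}(β=1.1552), then the phase factors e^{-i(2)α} and e^{-i(0)γ}:
With c≡cos(β/2)=0.837775 and s≡sin(β/2)=0.546015, N=[120·1·6·6]^{1/2}=65.726707
k: max(0,(0)−(2))=0 … min(3+(0),3−(2))=1
  k=0: (−1)^2·65.7267/(12)·0.8378^4·0.5460^2 = +0.804415
  k=1: (−1)^3·65.7267/(12)·0.8378^2·0.5460^4 = -0.341691
d^3_{2,0}(1.1552) = +0.804415 -0.341691 = +0.462724
|D^3_{2,0}|² = |d^3_{2,0}(β)|² = (+0.462724)² = 0.214113 (the z-rotation phases have unit modulus)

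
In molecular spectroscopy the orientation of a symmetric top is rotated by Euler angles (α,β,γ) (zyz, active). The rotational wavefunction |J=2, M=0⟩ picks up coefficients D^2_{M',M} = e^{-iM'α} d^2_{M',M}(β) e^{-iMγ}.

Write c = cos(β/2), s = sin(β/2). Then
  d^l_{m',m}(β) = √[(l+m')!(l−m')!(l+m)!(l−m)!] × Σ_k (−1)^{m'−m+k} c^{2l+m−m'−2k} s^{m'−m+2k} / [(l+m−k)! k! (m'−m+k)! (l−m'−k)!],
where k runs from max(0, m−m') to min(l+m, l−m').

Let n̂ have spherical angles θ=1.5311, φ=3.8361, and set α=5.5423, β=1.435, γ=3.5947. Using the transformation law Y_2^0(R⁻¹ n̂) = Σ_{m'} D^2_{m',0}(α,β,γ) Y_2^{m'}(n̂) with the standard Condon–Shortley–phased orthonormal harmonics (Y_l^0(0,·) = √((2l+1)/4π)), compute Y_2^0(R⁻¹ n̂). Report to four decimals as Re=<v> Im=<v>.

Re=-0.2998 Im=0.0000

Need the full column D^2_{m',0} for m'=−2..2 at α=5.5423, β=1.435, γ=3.5947.
cos(β/2)=0.753452, sin(β/2)=0.657503
d^2_{-2,0}: single k=2 term ⇒ +0.601149;  D = +0.053447-0.598768i
d^2_{-1,0}: k∈[1..2] ⇒ +0.688874 -0.524595 = +0.164279;  D = +0.121217-0.110879i
d^2_{0,0}: k∈[0..2] ⇒ +0.322272 -0.981672 +0.186892 = -0.472509;  D = -0.472509+0.000000i
d^2_{1,0}: k∈[0..1] ⇒ -0.688874 +0.524595 = -0.164279;  D = -0.121217-0.110879i
d^2_{2,0}: single k=0 term ⇒ +0.601149;  D = +0.053447+0.598768i
Y_2^{m'}(θ=1.5311,φ=3.8361) and Σ D·Y over m':
  (+0.0534-0.5988i)·(+0.0697-0.3793i)  (+0.1212-0.1109i)·(-0.0235+0.0196i)  (-0.4725+0.0000i)·(-0.3139+0.0000i)  (-0.1212-0.1109i)·(+0.0235+0.0196i)  (+0.0534+0.5988i)·(+0.0697+0.3793i)
Y_2^0(R⁻¹ n̂) = -0.299824+0.000000i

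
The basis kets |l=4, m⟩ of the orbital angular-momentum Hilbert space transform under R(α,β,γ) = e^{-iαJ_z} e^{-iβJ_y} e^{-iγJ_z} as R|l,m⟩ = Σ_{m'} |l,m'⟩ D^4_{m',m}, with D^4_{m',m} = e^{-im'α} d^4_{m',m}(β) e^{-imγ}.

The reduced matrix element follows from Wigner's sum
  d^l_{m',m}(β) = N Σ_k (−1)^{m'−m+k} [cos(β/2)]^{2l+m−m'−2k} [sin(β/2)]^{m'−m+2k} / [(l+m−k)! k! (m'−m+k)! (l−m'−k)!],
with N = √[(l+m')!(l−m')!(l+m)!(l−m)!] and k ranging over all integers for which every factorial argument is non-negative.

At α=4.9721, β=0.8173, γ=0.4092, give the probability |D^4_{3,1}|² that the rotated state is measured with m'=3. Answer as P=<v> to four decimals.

P=0.2647

D^4_{3,1}(4.9721,0.8173,0.4092) = e^{-i·3·4.9721}·d^4_{3,1}(0.8173)·e^{-i·1·0.4092}. Compute d first:
Half-angle: c=0.917658, s=0.397371. N=√(5040·1·120·6)=1904.940944
k: max(0,(1)−(3))=0 … min(4+(1),4−(3))=1
  k=0: (−1)^2·1904.9409/(240)·0.9177^6·0.3974^2 = +0.748424
  k=1: (−1)^3·1904.9409/(144)·0.9177^4·0.3974^4 = -0.233898
d^4_{3,1}(0.8173) = +0.748424 -0.233898 = +0.514526
|D^4_{3,1}|² = |d^4_{3,1}(β)|² = (+0.514526)² = 0.264737 (the z-rotation phases have unit modulus)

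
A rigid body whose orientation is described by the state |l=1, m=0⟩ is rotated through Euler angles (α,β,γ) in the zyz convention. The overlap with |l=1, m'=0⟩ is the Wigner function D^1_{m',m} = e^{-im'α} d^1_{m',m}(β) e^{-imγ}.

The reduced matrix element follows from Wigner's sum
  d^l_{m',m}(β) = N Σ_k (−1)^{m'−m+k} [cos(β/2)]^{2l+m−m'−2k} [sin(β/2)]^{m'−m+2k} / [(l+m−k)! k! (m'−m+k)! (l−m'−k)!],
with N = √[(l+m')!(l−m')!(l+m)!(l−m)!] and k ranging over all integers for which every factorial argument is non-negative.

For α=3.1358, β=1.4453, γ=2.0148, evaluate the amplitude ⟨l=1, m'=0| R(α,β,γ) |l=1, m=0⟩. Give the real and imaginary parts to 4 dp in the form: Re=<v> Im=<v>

Split into d^1_{0,0}(β=1.4453) × two z-phases.
With c≡cos(β/2)=0.750056 and s≡sin(β/2)=0.661375, N=[1·1·1·1]^{1/2}=1.000000
k: max(0,(0)−(0))=0 … min(1+(0),1−(0))=1
  k=0: (−1)^0·1.0000/(1)·0.7501^2·0.6614^0 = +0.562584
  k=1: (−1)^1·1.0000/(1)·0.7501^0·0.6614^2 = -0.437416
d^1_{0,0}(1.4453) = +0.562584 -0.437416 = +0.125167
Phases: e^{-i·(0)·3.1358}=+1.000000+0.000000i, e^{-i·(0)·2.0148}=+1.000000+0.000000i ⇒ D=+0.125167+0.000000i

Re=0.1252 Im=0.0000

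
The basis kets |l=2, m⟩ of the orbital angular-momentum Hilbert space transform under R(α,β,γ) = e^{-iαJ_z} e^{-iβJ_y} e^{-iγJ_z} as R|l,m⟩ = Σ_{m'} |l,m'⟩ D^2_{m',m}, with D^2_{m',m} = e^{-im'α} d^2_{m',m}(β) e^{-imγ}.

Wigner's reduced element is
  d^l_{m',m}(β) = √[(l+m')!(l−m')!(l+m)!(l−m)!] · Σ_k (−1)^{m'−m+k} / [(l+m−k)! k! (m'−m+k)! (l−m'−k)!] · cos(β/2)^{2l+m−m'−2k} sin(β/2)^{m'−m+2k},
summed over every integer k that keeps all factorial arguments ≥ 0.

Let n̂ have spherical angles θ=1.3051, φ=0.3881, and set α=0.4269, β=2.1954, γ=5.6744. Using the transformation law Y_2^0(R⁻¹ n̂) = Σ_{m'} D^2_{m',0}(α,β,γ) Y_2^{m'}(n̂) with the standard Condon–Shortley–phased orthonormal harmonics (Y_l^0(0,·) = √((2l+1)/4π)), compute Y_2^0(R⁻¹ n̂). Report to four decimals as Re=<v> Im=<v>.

Re=0.0585 Im=0.0000

Need the full column D^2_{m',0} for m'=−2..2 at α=0.4269, β=2.1954, γ=5.6744.
cos(β/2)=0.455645, sin(β/2)=0.890162
d^2_{-2,0}: single k=2 term ⇒ +0.402964;  D = +0.264797+0.303747i
d^2_{-1,0}: k∈[1..2] ⇒ +0.206264 -0.787243 = -0.580979;  D = -0.528838-0.240555i
d^2_{0,0}: k∈[0..2] ⇒ +0.043103 -0.658037 +0.627879 = +0.012944;  D = +0.012944+0.000000i
d^2_{1,0}: k∈[0..1] ⇒ -0.206264 +0.787243 = +0.580979;  D = +0.528838-0.240555i
d^2_{2,0}: single k=0 term ⇒ +0.402964;  D = +0.264797-0.303747i
Y_2^{m'}(θ=1.3051,φ=0.3881) and Σ D·Y over m':
  (+0.2648+0.3037i)·(+0.2566-0.2520i)  (-0.5288-0.2406i)·(+0.1812-0.0741i)  (+0.0129+0.0000i)·(-0.2502+0.0000i)  (+0.5288-0.2406i)·(-0.1812-0.0741i)  (+0.2648-0.3037i)·(+0.2566+0.2520i)
Y_2^0(R⁻¹ n̂) = +0.058466+0.000000i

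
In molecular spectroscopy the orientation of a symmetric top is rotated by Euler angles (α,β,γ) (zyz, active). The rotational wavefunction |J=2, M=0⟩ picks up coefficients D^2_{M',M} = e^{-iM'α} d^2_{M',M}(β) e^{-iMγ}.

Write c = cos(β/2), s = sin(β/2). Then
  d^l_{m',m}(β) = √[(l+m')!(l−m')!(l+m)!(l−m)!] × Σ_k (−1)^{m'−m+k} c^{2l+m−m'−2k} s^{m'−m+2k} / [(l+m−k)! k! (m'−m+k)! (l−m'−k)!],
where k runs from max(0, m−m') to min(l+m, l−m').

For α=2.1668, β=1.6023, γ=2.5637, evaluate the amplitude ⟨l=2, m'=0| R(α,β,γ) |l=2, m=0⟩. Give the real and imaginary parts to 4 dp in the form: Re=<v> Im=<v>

First d^2_{0,0}(β=1.6023), then the phase factors e^{-i(0)α} and e^{-i(0)γ}:
c=cos(1.6023/2)=0.695881, s=sin(1.6023/2)=0.718157; N=√[2·2·2·2]=4.000000
The bounds max(0,m−m')=0 and min(l+m,l−m')=2 give 3 terms
  k=0: (−1)^0·4.0000/(4)·0.6959^4·0.7182^0 = +0.234499
  k=1: (−1)^1·4.0000/(1)·0.6959^2·0.7182^2 = -0.999008
  k=2: (−1)^2·4.0000/(4)·0.6959^0·0.7182^4 = +0.265997
d^2_{0,0}(1.6023) = +0.234499 -0.999008 +0.265997 = -0.498512
Phases: e^{-i·(0)·2.1668}=+1.000000+0.000000i, e^{-i·(0)·2.5637}=+1.000000+0.000000i ⇒ D=-0.498512+0.000000i

Re=-0.4985 Im=0.0000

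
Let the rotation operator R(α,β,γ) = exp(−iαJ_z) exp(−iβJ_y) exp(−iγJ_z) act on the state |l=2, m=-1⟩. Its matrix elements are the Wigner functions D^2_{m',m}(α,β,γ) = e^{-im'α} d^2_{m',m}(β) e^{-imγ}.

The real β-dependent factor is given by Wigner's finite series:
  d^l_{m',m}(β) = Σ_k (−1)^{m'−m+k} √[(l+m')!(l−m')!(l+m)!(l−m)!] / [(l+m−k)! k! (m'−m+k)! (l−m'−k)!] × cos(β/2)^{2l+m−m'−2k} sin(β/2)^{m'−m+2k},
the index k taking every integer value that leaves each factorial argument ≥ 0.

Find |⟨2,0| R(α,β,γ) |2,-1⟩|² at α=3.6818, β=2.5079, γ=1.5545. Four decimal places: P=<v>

P=0.3415

Split into d^2_{0,-1}(β=2.5079) × two z-phases.
Half-angle: c=0.311571, s=0.950223. N=√(2·2·1·6)=4.898979
Admissible k: 0..1 (factorial args all ≥0)
  k=0: (−1)^1·4.8990/(2)·0.3116^3·0.9502^1 = -0.070400
  k=1: (−1)^2·4.8990/(2)·0.3116^1·0.9502^3 = +0.654801
d^2_{0,-1}(2.5079) = -0.070400 +0.654801 = +0.584401
|D^2_{0,-1}|² = |d^2_{0,-1}(β)|² = (+0.584401)² = 0.341525 (the z-rotation phases have unit modulus)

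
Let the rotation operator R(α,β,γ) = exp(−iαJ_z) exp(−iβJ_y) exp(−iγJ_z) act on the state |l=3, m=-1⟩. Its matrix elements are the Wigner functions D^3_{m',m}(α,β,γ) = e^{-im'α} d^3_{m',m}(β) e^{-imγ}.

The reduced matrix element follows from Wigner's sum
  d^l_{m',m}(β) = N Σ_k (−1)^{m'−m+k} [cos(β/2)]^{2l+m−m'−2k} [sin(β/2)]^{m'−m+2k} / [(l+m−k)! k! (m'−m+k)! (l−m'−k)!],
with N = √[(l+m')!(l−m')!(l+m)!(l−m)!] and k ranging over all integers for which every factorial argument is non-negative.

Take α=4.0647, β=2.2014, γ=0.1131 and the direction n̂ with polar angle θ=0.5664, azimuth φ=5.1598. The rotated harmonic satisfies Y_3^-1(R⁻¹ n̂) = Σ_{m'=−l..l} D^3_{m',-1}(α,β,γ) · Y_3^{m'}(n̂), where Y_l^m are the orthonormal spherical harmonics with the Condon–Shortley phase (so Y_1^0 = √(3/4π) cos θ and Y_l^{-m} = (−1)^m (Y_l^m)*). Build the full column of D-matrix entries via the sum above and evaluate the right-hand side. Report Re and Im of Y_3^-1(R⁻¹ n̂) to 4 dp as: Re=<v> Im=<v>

Re=0.1371 Im=0.1013

Need the full column D^3_{m',-1} for m'=−3..3 at α=4.0647, β=2.2014, γ=0.1131.
cos(β/2)=0.452972, sin(β/2)=0.891525
d^3_{-3,-1}: single k=2 term ⇒ +0.129598;  D = +0.125270-0.033213i
d^3_{-2,-1}: k∈[1..2] ⇒ +0.053764 -0.416528 = -0.362764;  D = +0.137422-0.335728i
d^3_{-1,-1}: k∈[0..2] ⇒ +0.008638 -0.267697 +0.777728 = +0.518670;  D = -0.264256-0.446304i
d^3_{0,-1}: k∈[0..2] ⇒ -0.058895 +0.684426 -0.883749 = -0.258218;  D = -0.256569-0.029142i
d^3_{1,-1}: k∈[0..2] ⇒ +0.200772 -1.036971 +0.502111 = -0.334087;  D = +0.230351-0.241976i
d^3_{2,-1}: k∈[0..1] ⇒ -0.416528 +0.806749 = +0.390220;  D = -0.063062-0.385091i
d^3_{3,-1}: single k=0 term ⇒ +0.502021;  D = +0.444039+0.234211i
Y_3^{m'}(θ=0.5664,φ=5.1598) and Σ D·Y over m':
  (+0.1253-0.0332i)·(-0.0628-0.0146i)  (+0.1374-0.3357i)·(-0.1554+0.1937i)  (-0.2643-0.4463i)·(+0.1921+0.4003i)  (-0.2566-0.0291i)·(+0.1764+0.0000i)  (+0.2304-0.2420i)·(-0.1921+0.4003i)  (-0.0631-0.3851i)·(-0.1554-0.1937i)  (+0.4440+0.2342i)·(+0.0628-0.0146i)
Y_3^-1(R⁻¹ n̂) = +0.137076+0.101334i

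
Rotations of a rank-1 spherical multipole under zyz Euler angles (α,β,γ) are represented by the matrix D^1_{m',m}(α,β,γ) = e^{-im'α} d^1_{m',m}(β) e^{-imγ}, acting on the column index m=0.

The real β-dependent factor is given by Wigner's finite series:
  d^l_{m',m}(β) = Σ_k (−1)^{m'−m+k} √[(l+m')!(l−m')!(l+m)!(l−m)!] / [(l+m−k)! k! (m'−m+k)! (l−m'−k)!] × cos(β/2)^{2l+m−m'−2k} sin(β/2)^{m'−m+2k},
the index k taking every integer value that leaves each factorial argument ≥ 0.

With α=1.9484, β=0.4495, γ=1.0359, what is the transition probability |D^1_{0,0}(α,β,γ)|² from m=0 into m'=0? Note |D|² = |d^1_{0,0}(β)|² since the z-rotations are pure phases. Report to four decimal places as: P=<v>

P=0.8112

Split into d^1_{0,0}(β=0.4495) × two z-phases.
Half-angle: c=0.974850, s=0.222863. N=√(1·1·1·1)=1.000000
The bounds max(0,m−m')=0 and min(l+m,l−m')=1 give 2 terms
  k=0: (−1)^0·1.0000/(1)·0.9748^2·0.2229^0 = +0.950332
  k=1: (−1)^1·1.0000/(1)·0.9748^0·0.2229^2 = -0.049668
d^1_{0,0}(0.4495) = +0.950332 -0.049668 = +0.900664
|D^1_{0,0}|² = |d^1_{0,0}(β)|² = (+0.900664)² = 0.811196 (the z-rotation phases have unit modulus)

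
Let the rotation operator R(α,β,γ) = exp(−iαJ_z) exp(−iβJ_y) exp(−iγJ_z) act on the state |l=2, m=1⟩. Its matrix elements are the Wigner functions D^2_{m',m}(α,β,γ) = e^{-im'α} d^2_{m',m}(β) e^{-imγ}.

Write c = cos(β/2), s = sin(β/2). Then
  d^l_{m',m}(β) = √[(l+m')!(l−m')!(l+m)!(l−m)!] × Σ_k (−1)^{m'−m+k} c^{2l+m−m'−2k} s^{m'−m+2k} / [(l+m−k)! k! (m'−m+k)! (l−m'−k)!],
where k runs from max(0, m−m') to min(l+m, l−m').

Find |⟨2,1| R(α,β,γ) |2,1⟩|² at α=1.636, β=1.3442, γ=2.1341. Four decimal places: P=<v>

D^2_{1,1}(1.636,1.3442,2.1341) = e^{-i·1·1.636}·d^2_{1,1}(1.3442)·e^{-i·1·2.1341}. Compute d first:
With c≡cos(β/2)=0.782516 and s≡sin(β/2)=0.622631, N=[6·1·6·1]^{1/2}=6.000000
Admissible k: 0..1 (factorial args all ≥0)
  k=0: (−1)^0·6.0000/(6)·0.7825^4·0.6226^0 = +0.374949
  k=1: (−1)^1·6.0000/(2)·0.7825^2·0.6226^2 = -0.712145
d^2_{1,1}(1.3442) = +0.374949 -0.712145 = -0.337196
|D^2_{1,1}|² = |d^2_{1,1}(β)|² = (-0.337196)² = 0.113701 (the z-rotation phases have unit modulus)

P=0.1137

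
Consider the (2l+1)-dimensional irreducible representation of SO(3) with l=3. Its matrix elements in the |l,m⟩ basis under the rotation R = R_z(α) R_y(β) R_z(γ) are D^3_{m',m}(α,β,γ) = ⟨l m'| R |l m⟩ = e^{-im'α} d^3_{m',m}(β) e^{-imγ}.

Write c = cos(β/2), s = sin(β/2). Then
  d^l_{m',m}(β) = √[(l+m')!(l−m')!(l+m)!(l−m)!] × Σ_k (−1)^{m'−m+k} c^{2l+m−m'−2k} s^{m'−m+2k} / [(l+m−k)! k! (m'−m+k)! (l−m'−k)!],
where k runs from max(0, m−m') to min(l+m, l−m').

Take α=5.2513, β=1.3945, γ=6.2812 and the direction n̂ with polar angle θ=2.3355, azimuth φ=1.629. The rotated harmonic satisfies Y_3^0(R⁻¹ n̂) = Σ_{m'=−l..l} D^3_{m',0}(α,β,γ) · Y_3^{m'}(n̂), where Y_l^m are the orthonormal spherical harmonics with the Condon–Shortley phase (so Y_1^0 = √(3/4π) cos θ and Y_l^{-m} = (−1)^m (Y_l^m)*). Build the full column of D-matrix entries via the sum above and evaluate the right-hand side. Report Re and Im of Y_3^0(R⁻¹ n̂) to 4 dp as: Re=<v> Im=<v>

Need the full column D^3_{m',0} for m'=−3..3 at α=5.2513, β=1.3945, γ=6.2812.
cos(β/2)=0.766611, sin(β/2)=0.642112
d^3_{-3,0}: single k=3 term ⇒ +0.533424;  D = -0.532861-0.024495i
d^3_{-2,0}: k∈[2..3] ⇒ +0.779977 -0.547209 = +0.232768;  D = -0.110157-0.205052i
d^3_{-1,0}: k∈[1..3] ⇒ +0.588947 -1.239564 +0.289881 = -0.360736;  D = -0.185131+0.309609i
d^3_{0,0}: k∈[0..3] ⇒ +0.202978 -1.281634 +0.899157 -0.070091 = -0.249590;  D = -0.249590+0.000000i
d^3_{1,0}: k∈[0..2] ⇒ -0.588947 +1.239564 -0.289881 = +0.360736;  D = +0.185131+0.309609i
d^3_{2,0}: k∈[0..1] ⇒ +0.779977 -0.547209 = +0.232768;  D = -0.110157+0.205052i
d^3_{3,0}: single k=0 term ⇒ -0.533424;  D = +0.532861-0.024495i
Y_3^{m'}(θ=2.3355,φ=1.629) and Σ D·Y over m':
  (-0.5329-0.0245i)·(+0.0272+0.1544i)  (-0.1102-0.2051i)·(+0.3659-0.0428i)  (-0.1851+0.3096i)·(-0.0189-0.3251i)  (-0.2496+0.0000i)·(+0.1559+0.0000i)  (+0.1851+0.3096i)·(+0.0189-0.3251i)  (-0.1102+0.2051i)·(+0.3659+0.0428i)  (+0.5329-0.0245i)·(-0.0272+0.1544i)
Y_3^0(R⁻¹ n̂) = +0.049804+0.000000i

Re=0.0498 Im=0.0000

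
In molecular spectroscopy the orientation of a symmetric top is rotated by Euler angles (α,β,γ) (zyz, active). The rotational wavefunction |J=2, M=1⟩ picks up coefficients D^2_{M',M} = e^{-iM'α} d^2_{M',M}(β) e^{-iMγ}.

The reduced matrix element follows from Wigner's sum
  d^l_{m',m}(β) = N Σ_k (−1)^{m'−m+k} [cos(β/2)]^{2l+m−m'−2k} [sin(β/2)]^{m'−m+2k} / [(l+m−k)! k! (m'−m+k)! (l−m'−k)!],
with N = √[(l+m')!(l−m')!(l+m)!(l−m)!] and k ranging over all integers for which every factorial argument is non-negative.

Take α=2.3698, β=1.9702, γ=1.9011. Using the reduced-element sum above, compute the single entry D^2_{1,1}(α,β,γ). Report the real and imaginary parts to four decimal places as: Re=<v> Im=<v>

First d^2_{1,1}(β=1.9702), then the phase factors e^{-i(1)α} and e^{-i(1)γ}:
Half-angle: c=0.552780, s=0.833327. N=√(6·1·6·1)=6.000000
Admissible k: 0..1 (factorial args all ≥0)
  k=0: (−1)^0·6.0000/(6)·0.5528^4·0.8333^0 = +0.093370
  k=1: (−1)^1·6.0000/(2)·0.5528^2·0.8333^2 = -0.636586
d^2_{1,1}(1.9702) = +0.093370 -0.636586 = -0.543215
Attach z-rotation phases: D = e^{-i(1)(2.3698)}·(-0.543215)·e^{-i(1)(1.9011)} = +0.232108-0.491130i

Re=0.2321 Im=-0.4911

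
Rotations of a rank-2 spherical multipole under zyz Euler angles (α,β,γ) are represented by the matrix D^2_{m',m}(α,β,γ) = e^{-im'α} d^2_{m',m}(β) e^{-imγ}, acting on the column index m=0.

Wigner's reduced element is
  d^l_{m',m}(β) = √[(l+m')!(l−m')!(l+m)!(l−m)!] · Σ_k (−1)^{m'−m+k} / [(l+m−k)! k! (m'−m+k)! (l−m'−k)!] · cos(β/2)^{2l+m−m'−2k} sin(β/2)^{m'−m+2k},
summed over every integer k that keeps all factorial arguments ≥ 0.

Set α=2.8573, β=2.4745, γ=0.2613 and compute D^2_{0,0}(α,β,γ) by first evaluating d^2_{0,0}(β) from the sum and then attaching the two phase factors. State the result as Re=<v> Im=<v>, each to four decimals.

Re=0.4258 Im=0.0000

Split into d^2_{0,0}(β=2.4745) × two z-phases.
With c≡cos(β/2)=0.327396 and s≡sin(β/2)=0.944887, N=[2·2·2·2]^{1/2}=4.000000
Admissible k: 0..2 (factorial args all ≥0)
  k=0: (−1)^0·4.0000/(4)·0.3274^4·0.9449^0 = +0.011489
  k=1: (−1)^1·4.0000/(1)·0.3274^2·0.9449^2 = -0.382795
  k=2: (−1)^2·4.0000/(4)·0.3274^0·0.9449^4 = +0.797113
d^2_{0,0}(2.4745) = +0.011489 -0.382795 +0.797113 = +0.425807
Phases: e^{-i·(0)·2.8573}=+1.000000+0.000000i, e^{-i·(0)·0.2613}=+1.000000+0.000000i ⇒ D=+0.425807+0.000000i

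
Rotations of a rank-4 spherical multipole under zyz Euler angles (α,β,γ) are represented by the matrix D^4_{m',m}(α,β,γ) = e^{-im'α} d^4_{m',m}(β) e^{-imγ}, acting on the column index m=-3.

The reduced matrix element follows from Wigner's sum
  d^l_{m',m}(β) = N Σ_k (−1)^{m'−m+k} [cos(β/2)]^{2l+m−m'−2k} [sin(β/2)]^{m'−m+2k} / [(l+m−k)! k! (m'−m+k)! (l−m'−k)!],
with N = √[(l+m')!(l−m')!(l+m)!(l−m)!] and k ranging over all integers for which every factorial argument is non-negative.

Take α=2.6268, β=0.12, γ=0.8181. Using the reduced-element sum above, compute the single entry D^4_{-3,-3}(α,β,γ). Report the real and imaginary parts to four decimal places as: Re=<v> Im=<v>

Split into d^4_{-3,-3}(β=0.12) × two z-phases.
With c≡cos(β/2)=0.998201 and s≡sin(β/2)=0.059964, N=[1·5040·1·5040]^{1/2}=5040.000000
Admissible k: 0..1 (factorial args all ≥0)
  k=0: (−1)^0·5040.0000/(5040)·0.9982^8·0.0600^0 = +0.985695
  k=1: (−1)^1·5040.0000/(720)·0.9982^6·0.0600^2 = -0.024899
d^4_{-3,-3}(0.12) = +0.985695 -0.024899 = +0.960795
D = (-0.026415+0.999651i)·(+0.960795)·(-0.772967+0.634447i) = -0.589743-0.758506i

Re=-0.5897 Im=-0.7585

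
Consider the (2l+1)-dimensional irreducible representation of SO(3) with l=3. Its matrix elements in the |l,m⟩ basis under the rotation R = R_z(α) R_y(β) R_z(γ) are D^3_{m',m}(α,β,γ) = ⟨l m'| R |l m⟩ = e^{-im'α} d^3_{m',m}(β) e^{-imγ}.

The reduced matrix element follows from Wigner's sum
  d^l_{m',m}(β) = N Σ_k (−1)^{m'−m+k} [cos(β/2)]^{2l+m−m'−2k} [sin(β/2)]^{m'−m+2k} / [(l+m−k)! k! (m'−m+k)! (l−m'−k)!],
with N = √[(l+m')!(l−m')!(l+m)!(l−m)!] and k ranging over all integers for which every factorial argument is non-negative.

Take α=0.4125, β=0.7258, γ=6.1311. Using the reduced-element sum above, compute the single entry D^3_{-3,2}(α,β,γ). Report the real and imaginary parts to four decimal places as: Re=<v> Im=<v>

Re=0.0004 Im=0.0129

First d^3_{-3,2}(β=0.7258), then the phase factors e^{-i(-3)α} and e^{-i(2)γ}:
c=cos(0.7258/2)=0.934871, s=sin(0.7258/2)=0.354987; N=√[1·720·120·1]=293.938769
Admissible k: 5..5 (factorial args all ≥0)
  k=5: (−1)^0·293.9388/(120)·0.9349^1·0.3550^5 = +0.012909
d^3_{-3,2}(0.7258) = +0.012909
Phases: e^{-i·(-3)·0.4125}=+0.327160+0.944969i, e^{-i·(2)·6.1311}=+0.954096+0.299502i ⇒ D=+0.000376+0.012903i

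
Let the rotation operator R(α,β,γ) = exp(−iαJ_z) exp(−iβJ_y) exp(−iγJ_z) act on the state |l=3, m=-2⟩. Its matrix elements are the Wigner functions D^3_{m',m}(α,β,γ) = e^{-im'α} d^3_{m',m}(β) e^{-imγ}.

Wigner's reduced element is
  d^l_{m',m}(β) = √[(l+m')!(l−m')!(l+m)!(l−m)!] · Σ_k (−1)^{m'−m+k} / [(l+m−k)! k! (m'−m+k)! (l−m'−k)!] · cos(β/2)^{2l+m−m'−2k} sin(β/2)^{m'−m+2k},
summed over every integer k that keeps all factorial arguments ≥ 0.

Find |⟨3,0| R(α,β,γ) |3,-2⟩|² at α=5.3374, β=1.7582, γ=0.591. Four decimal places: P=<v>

P=0.0606

Split into d^3_{0,-2}(β=1.7582) × two z-phases.
With c≡cos(β/2)=0.637845 and s≡sin(β/2)=0.770165, N=[6·6·1·120]^{1/2}=65.726707
The bounds max(0,m−m')=0 and min(l+m,l−m')=1 give 2 terms
  k=0: (−1)^2·65.7267/(12)·0.6378^4·0.7702^2 = +0.537759
  k=1: (−1)^3·65.7267/(12)·0.6378^2·0.7702^4 = -0.784017
d^3_{0,-2}(1.7582) = +0.537759 -0.784017 = -0.246258
|D^3_{0,-2}|² = |d^3_{0,-2}(β)|² = (-0.246258)² = 0.060643 (the z-rotation phases have unit modulus)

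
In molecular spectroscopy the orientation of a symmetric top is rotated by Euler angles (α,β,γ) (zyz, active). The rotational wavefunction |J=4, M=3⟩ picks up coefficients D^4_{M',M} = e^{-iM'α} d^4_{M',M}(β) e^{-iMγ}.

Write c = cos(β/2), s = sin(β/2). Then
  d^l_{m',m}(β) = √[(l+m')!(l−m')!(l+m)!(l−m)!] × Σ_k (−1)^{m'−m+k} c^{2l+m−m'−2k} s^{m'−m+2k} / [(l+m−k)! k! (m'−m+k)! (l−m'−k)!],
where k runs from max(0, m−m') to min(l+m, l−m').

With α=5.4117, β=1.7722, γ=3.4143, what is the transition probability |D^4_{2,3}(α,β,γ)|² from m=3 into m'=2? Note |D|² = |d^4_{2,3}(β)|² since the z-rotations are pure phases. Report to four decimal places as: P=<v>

D^4_{2,3}(5.4117,1.7722,3.4143) = e^{-i·2·5.4117}·d^4_{2,3}(1.7722)·e^{-i·3·3.4143}. Compute d first:
With c≡cos(β/2)=0.632438 and s≡sin(β/2)=0.774611, N=[720·2·5040·1]^{1/2}=2693.993318
Admissible k: 1..2 (factorial args all ≥0)
  k=1: (−1)^0·2693.9933/(720)·0.6324^7·0.7746^1 = +0.117293
  k=2: (−1)^1·2693.9933/(240)·0.6324^5·0.7746^3 = -0.527868
d^4_{2,3}(1.7722) = +0.117293 -0.527868 = -0.410575
|D^4_{2,3}|² = |d^4_{2,3}(β)|² = (-0.410575)² = 0.168572 (the z-rotation phases have unit modulus)

P=0.1686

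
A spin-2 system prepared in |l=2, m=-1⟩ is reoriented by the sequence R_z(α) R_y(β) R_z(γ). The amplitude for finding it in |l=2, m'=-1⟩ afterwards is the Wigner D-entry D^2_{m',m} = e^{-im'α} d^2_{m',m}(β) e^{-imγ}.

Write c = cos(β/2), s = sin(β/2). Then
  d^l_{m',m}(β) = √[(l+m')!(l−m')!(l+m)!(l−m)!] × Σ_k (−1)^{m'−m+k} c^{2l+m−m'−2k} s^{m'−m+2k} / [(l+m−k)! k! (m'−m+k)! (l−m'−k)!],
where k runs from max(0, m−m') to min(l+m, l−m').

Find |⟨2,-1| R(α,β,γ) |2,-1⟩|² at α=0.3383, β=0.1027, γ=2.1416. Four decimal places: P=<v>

P=0.9739

First d^2_{-1,-1}(β=0.1027), then the phase factors e^{-i(-1)α} and e^{-i(-1)γ}:
With c≡cos(β/2)=0.998682 and s≡sin(β/2)=0.051327, N=[1·6·1·6]^{1/2}=6.000000
The bounds max(0,m−m')=0 and min(l+m,l−m')=1 give 2 terms
  k=0: (−1)^0·6.0000/(6)·0.9987^4·0.0513^0 = +0.994738
  k=1: (−1)^1·6.0000/(2)·0.9987^2·0.0513^2 = -0.007883
d^2_{-1,-1}(0.1027) = +0.994738 -0.007883 = +0.986855
|D^2_{-1,-1}|² = |d^2_{-1,-1}(β)|² = (+0.986855)² = 0.973883 (the z-rotation phases have unit modulus)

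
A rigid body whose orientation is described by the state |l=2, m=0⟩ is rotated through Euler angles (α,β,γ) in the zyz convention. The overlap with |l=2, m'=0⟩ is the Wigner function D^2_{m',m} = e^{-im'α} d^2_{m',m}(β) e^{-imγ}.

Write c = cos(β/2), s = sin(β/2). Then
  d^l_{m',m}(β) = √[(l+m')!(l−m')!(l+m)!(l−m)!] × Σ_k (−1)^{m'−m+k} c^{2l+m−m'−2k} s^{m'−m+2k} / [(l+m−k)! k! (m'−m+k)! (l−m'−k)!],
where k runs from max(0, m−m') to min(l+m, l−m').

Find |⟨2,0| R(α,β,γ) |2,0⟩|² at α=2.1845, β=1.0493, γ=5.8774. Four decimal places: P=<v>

D^2_{0,0}(2.1845,1.0493,5.8774) = e^{-i·0·2.1845}·d^2_{0,0}(1.0493)·e^{-i·0·5.8774}. Compute d first:
With c≡cos(β/2)=0.865499 and s≡sin(β/2)=0.500910, N=[2·2·2·2]^{1/2}=4.000000
The bounds max(0,m−m')=0 and min(l+m,l−m')=2 give 3 terms
  k=0: (−1)^0·4.0000/(4)·0.8655^4·0.5009^0 = +0.561134
  k=1: (−1)^1·4.0000/(1)·0.8655^2·0.5009^2 = -0.751819
  k=2: (−1)^2·4.0000/(4)·0.8655^0·0.5009^4 = +0.062956
d^2_{0,0}(1.0493) = +0.561134 -0.751819 +0.062956 = -0.127728
|D^2_{0,0}|² = |d^2_{0,0}(β)|² = (-0.127728)² = 0.016314 (the z-rotation phases have unit modulus)

P=0.0163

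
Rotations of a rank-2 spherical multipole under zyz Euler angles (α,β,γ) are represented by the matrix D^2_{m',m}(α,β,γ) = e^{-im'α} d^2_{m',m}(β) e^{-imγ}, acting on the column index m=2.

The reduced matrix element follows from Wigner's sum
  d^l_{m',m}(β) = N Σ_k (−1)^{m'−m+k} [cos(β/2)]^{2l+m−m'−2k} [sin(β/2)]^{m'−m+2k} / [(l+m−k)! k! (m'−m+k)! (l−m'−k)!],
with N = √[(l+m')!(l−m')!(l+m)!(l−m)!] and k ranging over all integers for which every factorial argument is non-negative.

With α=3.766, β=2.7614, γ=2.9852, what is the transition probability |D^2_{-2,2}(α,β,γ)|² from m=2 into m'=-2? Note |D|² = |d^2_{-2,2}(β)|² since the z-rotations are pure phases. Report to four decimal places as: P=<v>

D^2_{-2,2}(3.766,2.7614,2.9852) = e^{-i·-2·3.766}·d^2_{-2,2}(2.7614)·e^{-i·2·2.9852}. Compute d first:
c=cos(2.7614/2)=0.188953, s=sin(2.7614/2)=0.981986; N=√[1·24·24·1]=24.000000
k∈{4} keeps every argument non-negative
  k=4: (−1)^0·24.0000/(24)·0.1890^0·0.9820^4 = +0.929868
d^2_{-2,2}(2.7614) = +0.929868
|D^2_{-2,2}|² = |d^2_{-2,2}(β)|² = (+0.929868)² = 0.864654 (the z-rotation phases have unit modulus)

P=0.8647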